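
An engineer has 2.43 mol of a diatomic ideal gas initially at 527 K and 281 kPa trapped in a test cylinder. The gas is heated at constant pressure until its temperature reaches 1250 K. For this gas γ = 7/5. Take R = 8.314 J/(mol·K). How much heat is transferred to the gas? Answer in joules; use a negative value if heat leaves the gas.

V₁ = nRT₁/P₁ = 2.43×8.314×527/281 = 37.9 L.
Isobaric: P stays 281 kPa; V/T = const ⇒ T₂ = 1250 K, V₂ = 89.9 L.
W = PΔV = 281×(89.9−37.9) kPa·L = 14600 J.
ΔU = nCvΔT = 2.43×20.8×(1250−527) = 36500 J.
Q = ΔU + W = nCpΔT = 51100 J.

51100 J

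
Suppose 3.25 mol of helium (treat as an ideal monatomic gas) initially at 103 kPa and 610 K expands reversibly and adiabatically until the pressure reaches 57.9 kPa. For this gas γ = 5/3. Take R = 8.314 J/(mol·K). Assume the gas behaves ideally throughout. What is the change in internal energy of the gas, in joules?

-5090 J

V₁ = nRT₁/P₁ = 3.25×8.314×610/103 = 160 L.
Adiabatic: T₂/T₁ = (P₂/P₁)^((γ−1)/γ) ⇒ T₂ = 610×(0.562)^0.400 = 484 K; V₂ = 226 L.
For an ideal gas ΔU = nCvΔT with Cv = (3/2)R = 12.5 J/(mol·K).
ΔU = 3.25×12.5×(484−610) = -5090 J.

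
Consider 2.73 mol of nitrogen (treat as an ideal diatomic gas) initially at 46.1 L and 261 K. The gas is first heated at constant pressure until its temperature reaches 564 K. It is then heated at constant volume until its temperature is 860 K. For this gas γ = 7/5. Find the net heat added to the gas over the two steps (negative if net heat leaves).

40900 J

P₁ = nRT₁/V₁ = 2.73×8.314×261/46.1 = 129 kPa.
Step 1 — Isobaric: P stays 129 kPa; V/T = const ⇒ T₂ = 564 K, V₂ = 99.6 L.
W = PΔV = 129×(99.6−46.1) kPa·L = 6880 J.
ΔU = nCvΔT = 2.73×20.8×(564−261) = 17200 J.
Q = ΔU + W = nCpΔT = 24100 J.
State after step 1: P = 129 kPa, V = 99.6 L, T = 564 K.
Step 2 — Isochoric: V stays 99.6 L; P/T = const ⇒ T₂ = 860 K, P₂ = 196 kPa.
W = 0 (no volume change).
ΔU = nCvΔT = 2.73×20.8×(860−564) = 16800 J.
Q = ΔU = 16800 J.
Net over both steps: W = 6880 J, Q = 40900 J, ΔU = 34000 J.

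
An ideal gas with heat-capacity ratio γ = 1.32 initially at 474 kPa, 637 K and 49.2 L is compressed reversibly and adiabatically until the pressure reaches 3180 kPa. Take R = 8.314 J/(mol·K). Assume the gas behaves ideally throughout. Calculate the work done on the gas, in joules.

42700 J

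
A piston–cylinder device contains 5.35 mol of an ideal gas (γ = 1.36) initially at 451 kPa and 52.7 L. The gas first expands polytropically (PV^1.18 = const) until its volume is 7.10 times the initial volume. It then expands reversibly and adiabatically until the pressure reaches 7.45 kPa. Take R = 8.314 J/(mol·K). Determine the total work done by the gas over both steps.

56800 J

T₁ = P₁V₁/(nR) = 451×52.7/(5.35×8.314) = 534 K.
Step 1 — Polytropic n=1.18: T₂ = T₁(V₁/V₂)^(n−1) = 534×(0.141)^0.18 = 375 K; P₂ = P₁(V₁/V₂)^n = 44.6 kPa.
W = (P₁V₁−P₂V₂)/(n−1) = (451×52.7−44.6×374)/0.18 = 39300 J.
ΔU = nCvΔT = 5.35×23.1×(375−534) = -19600 J.
Q = ΔU + W = 19600 J.
State after step 1: P = 44.6 kPa, V = 374 L, T = 375 K.
Step 2 — Adiabatic: T₂/T₁ = (P₂/P₁)^((γ−1)/γ) ⇒ T₂ = 375×(0.167)^0.265 = 234 K; V₂ = 1400 L.
ΔU = nCvΔT = 5.35×23.1×(234−375) = -17500 J.
Q = 0 for an adiabatic process, so W = −ΔU = 17500 J.
Net over both steps: W = 56800 J, Q = 19600 J, ΔU = -37100 J.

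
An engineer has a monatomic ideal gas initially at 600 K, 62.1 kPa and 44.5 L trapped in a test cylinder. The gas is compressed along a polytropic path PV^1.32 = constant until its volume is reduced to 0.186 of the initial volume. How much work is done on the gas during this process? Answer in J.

n = P₁V₁/(RT₁) = 62.1×44.5/(8.314×600) = 0.554 mol.
Polytropic n=1.32: T₂ = T₁(V₁/V₂)^(n−1) = 600×(5.38)^0.32 = 1030 K; P₂ = P₁(V₁/V₂)^n = 572 kPa.
W = (P₁V₁−P₂V₂)/(n−1) = (62.1×44.5−572×8.28)/0.32 = -6160 J.
Work done on the gas = −W_by = 6160 J.

6160 J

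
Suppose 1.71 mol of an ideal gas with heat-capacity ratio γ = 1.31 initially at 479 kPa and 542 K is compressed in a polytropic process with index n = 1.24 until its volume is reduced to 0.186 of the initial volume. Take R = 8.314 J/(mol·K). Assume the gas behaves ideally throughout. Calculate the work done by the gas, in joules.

V₁ = nRT₁/P₁ = 1.71×8.314×542/479 = 16.1 L.
Polytropic n=1.24: T₂ = T₁(V₁/V₂)^(n−1) = 542×(5.38)^0.24 = 812 K; P₂ = P₁(V₁/V₂)^n = 3860 kPa.
W = (P₁V₁−P₂V₂)/(n−1) = (479×16.1−3860×2.99)/0.24 = -16000 J.

-16000 J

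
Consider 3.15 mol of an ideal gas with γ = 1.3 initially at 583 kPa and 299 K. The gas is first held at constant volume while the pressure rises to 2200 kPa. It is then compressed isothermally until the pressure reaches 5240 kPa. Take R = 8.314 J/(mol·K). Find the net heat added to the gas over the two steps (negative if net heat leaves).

46800 J

V₁ = nRT₁/P₁ = 3.15×8.314×299/583 = 13.4 L.
Step 1 — Isochoric: V stays 13.4 L; P/T = const ⇒ T₂ = 1130 K, P₂ = 2200 kPa.
W = 0 (no volume change).
ΔU = nCvΔT = 3.15×27.7×(1130−299) = 72400 J.
Q = ΔU = 72400 J.
State after step 1: P = 2200 kPa, V = 13.4 L, T = 1130 K.
Step 2 — Isothermal: T stays 1130 K; PV = const ⇒ V₂ = 5.64 L, P₂ = 5240 kPa.
ΔU = 0 (ideal gas, T constant).
W = nRT ln(V₂/V₁) = 3.15×8.314×1130×ln(0.420) = -25600 J.
Q = ΔU + W = -25600 J.
Net over both steps: W = -25600 J, Q = 46800 J, ΔU = 72400 J.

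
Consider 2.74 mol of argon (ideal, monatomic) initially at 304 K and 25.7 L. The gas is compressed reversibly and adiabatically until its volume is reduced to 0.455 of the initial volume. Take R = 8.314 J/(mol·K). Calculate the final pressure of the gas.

P₁ = nRT₁/V₁ = 2.74×8.314×304/25.7 = 269 kPa.
Adiabatic: TV^(γ−1) = const ⇒ T₂ = 304×(2.20)^0.667 = 514 K; PV^γ = const ⇒ P₂ = 1000 kPa.

1000 kPa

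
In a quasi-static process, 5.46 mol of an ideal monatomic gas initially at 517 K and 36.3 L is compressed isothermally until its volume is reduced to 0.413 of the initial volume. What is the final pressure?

P₁ = nRT₁/V₁ = 5.46×8.314×517/36.3 = 647 kPa.
Isothermal: T stays 517 K; PV = const ⇒ V₂ = 15.0 L, P₂ = 1570 kPa.

1570 kPa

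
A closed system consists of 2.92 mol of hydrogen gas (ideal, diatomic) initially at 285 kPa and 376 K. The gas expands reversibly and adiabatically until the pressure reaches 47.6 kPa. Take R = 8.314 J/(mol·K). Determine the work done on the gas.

-9140 J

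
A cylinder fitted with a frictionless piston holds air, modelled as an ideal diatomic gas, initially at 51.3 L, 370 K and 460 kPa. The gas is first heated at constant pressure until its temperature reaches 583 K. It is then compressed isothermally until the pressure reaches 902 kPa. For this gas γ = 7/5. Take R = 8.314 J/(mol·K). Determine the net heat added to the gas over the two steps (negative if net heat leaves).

n = P₁V₁/(RT₁) = 460×51.3/(8.314×370) = 7.67 mol.
Step 1 — Isobaric: P stays 460 kPa; V/T = const ⇒ T₂ = 583 K, V₂ = 80.8 L.
W = PΔV = 460×(80.8−51.3) kPa·L = 13600 J.
ΔU = nCvΔT = 7.67×20.8×(583−370) = 34000 J.
Q = ΔU + W = nCpΔT = 47500 J.
State after step 1: P = 460 kPa, V = 80.8 L, T = 583 K.
Step 2 — Isothermal: T stays 583 K; PV = const ⇒ V₂ = 41.2 L, P₂ = 902 kPa.
ΔU = 0 (ideal gas, T constant).
W = nRT ln(V₂/V₁) = 7.67×8.314×583×ln(0.510) = -25000 J.
Q = ΔU + W = -25000 J.
Net over both steps: W = -11500 J, Q = 22500 J, ΔU = 34000 J.

22500 J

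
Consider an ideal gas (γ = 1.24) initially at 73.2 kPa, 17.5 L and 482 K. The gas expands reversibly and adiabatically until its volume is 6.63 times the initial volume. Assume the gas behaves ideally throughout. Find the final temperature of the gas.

Adiabatic: TV^(γ−1) = const ⇒ T₂ = 482×(0.151)^0.240 = 306 K; PV^γ = const ⇒ P₂ = 7.01 kPa.

306 K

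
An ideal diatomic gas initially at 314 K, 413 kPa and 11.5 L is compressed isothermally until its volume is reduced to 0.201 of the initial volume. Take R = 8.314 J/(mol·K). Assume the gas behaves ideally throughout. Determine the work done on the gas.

n = P₁V₁/(RT₁) = 413×11.5/(8.314×314) = 1.82 mol.
Isothermal: T stays 314 K; PV = const ⇒ V₂ = 2.31 L, P₂ = 2050 kPa.
W = nRT ln(V₂/V₁) = 1.82×8.314×314×ln(0.201) = -7620 J.
Work done on the gas = −W_by = 7620 J.

7620 J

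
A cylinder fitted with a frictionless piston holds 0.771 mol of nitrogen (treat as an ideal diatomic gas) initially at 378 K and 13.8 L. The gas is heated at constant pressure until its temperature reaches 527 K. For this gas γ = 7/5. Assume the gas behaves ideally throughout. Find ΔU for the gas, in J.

P₁ = nRT₁/V₁ = 0.771×8.314×378/13.8 = 176 kPa.
Isobaric: P stays 176 kPa; V/T = const ⇒ T₂ = 527 K, V₂ = 19.2 L.
For an ideal gas ΔU = nCvΔT with Cv = (5/2)R = 20.8 J/(mol·K).
ΔU = 0.771×20.8×(527−378) = 2390 J.

2390 J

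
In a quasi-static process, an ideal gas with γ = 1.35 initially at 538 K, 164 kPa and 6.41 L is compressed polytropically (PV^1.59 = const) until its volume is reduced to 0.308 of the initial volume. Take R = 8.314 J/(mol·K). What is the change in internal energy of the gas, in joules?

3010 J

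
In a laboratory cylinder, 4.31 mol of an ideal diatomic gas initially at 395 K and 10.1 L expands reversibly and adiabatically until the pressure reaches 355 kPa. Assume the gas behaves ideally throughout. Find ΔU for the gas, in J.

-11500 J

P₁ = nRT₁/V₁ = 4.31×8.314×395/10.1 = 1400 kPa.
Adiabatic: T₂/T₁ = (P₂/P₁)^((γ−1)/γ) ⇒ T₂ = 395×(0.253)^0.286 = 267 K; V₂ = 26.9 L.
For an ideal gas ΔU = nCvΔT with Cv = (5/2)R = 20.8 J/(mol·K).
ΔU = 4.31×20.8×(267−395) = -11500 J.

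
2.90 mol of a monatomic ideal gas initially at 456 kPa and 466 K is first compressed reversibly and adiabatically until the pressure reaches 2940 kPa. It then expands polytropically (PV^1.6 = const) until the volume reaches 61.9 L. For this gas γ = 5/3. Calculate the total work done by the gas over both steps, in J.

9190 J

V₁ = nRT₁/P₁ = 2.90×8.314×466/456 = 24.6 L.
Step 1 — Adiabatic: T₂/T₁ = (P₂/P₁)^((γ−1)/γ) ⇒ T₂ = 466×(6.45)^0.400 = 982 K; V₂ = 8.05 L.
ΔU = nCvΔT = 2.90×12.5×(982−466) = 18700 J.
Q = 0 for an adiabatic process, so W = −ΔU = -18700 J.
State after step 1: P = 2940 kPa, V = 8.05 L, T = 982 K.
Step 2 — Polytropic n=1.6: T₂ = T₁(V₁/V₂)^(n−1) = 982×(0.130)^0.60 = 289 K; P₂ = P₁(V₁/V₂)^n = 113 kPa.
W = (P₁V₁−P₂V₂)/(n−1) = (2940×8.05−113×61.9)/0.60 = 27900 J.
ΔU = nCvΔT = 2.90×12.5×(289−982) = -25100 J.
Q = ΔU + W = 2790 J.
Net over both steps: W = 9190 J, Q = 2790 J, ΔU = -6410 J.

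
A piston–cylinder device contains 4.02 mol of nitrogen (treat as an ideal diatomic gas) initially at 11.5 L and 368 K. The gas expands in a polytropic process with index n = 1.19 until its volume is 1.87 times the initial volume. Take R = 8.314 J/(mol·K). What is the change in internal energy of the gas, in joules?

-3450 J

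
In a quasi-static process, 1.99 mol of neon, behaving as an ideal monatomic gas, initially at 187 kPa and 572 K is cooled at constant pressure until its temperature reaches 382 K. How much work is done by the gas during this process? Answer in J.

-3140 J

V₁ = nRT₁/P₁ = 1.99×8.314×572/187 = 50.6 L.
Isobaric: P stays 187 kPa; V/T = const ⇒ T₂ = 382 K, V₂ = 33.8 L.
W = PΔV = 187×(33.8−50.6) kPa·L = -3140 J.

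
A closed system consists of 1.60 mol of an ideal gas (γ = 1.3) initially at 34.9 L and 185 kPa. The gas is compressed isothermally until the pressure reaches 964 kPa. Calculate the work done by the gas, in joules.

T₁ = P₁V₁/(nR) = 185×34.9/(1.60×8.314) = 485 K.
Isothermal: T stays 485 K; PV = const ⇒ V₂ = 6.70 L, P₂ = 964 kPa.
W = nRT ln(V₂/V₁) = 1.60×8.314×485×ln(0.192) = -10700 J.

-10700 J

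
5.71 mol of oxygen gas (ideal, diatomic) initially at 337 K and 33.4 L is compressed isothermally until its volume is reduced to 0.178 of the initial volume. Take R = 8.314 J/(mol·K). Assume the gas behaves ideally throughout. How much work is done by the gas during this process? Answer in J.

P₁ = nRT₁/V₁ = 5.71×8.314×337/33.4 = 479 kPa.
Isothermal: T stays 337 K; PV = const ⇒ V₂ = 5.95 L, P₂ = 2690 kPa.
W = nRT ln(V₂/V₁) = 5.71×8.314×337×ln(0.178) = -27600 J.

-27600 J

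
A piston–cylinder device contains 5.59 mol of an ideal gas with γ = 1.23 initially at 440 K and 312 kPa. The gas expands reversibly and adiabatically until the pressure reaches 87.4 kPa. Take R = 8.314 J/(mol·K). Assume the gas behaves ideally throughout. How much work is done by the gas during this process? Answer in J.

V₁ = nRT₁/P₁ = 5.59×8.314×440/312 = 65.5 L.
Adiabatic: T₂/T₁ = (P₂/P₁)^((γ−1)/γ) ⇒ T₂ = 440×(0.280)^0.187 = 347 K; V₂ = 184 L.
ΔU = nCvΔT = 5.59×36.1×(347−440) = -18800 J.
Q = 0 for an adiabatic process, so W = −ΔU = 18800 J.

18800 J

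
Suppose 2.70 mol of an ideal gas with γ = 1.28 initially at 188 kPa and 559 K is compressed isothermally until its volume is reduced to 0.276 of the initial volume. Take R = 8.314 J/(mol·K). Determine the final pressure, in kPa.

V₁ = nRT₁/P₁ = 2.70×8.314×559/188 = 66.7 L.
Isothermal: T stays 559 K; PV = const ⇒ V₂ = 18.4 L, P₂ = 681 kPa.

681 kPa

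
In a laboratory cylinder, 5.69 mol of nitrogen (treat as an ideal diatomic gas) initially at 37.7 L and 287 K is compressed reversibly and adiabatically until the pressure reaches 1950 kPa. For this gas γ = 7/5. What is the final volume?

P₁ = nRT₁/V₁ = 5.69×8.314×287/37.7 = 360 kPa.
Adiabatic: T₂/T₁ = (P₂/P₁)^((γ−1)/γ) ⇒ T₂ = 287×(5.41)^0.286 = 465 K; V₂ = 11.3 L.

11.3 L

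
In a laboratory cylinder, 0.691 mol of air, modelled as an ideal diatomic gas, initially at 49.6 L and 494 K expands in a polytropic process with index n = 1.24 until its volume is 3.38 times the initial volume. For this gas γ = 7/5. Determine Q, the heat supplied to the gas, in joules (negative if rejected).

P₁ = nRT₁/V₁ = 0.691×8.314×494/49.6 = 57.2 kPa.
Polytropic n=1.24: T₂ = T₁(V₁/V₂)^(n−1) = 494×(0.296)^0.24 = 369 K; P₂ = P₁(V₁/V₂)^n = 12.6 kPa.
W = (P₁V₁−P₂V₂)/(n−1) = (57.2×49.6−12.6×168)/0.24 = 3000 J.
ΔU = nCvΔT = 0.691×20.8×(369−494) = -1800 J.
Q = ΔU + W = 1200 J.

1200 J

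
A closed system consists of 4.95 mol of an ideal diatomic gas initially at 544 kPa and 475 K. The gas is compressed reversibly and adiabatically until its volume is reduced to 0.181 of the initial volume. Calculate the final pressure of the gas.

V₁ = nRT₁/P₁ = 4.95×8.314×475/544 = 35.9 L.
Adiabatic: TV^(γ−1) = const ⇒ T₂ = 475×(5.52)^0.400 = 941 K; PV^γ = const ⇒ P₂ = 5950 kPa.

5950 kPa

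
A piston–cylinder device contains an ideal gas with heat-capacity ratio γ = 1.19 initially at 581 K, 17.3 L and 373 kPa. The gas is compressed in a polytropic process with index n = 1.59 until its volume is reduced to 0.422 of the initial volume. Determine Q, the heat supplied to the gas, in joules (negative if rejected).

15300 J

n = P₁V₁/(RT₁) = 373×17.3/(8.314×581) = 1.34 mol.
Polytropic n=1.59: T₂ = T₁(V₁/V₂)^(n−1) = 581×(2.37)^0.59 = 967 K; P₂ = P₁(V₁/V₂)^n = 1470 kPa.
W = (P₁V₁−P₂V₂)/(n−1) = (373×17.3−1470×7.30)/0.59 = -7260 J.
ΔU = nCvΔT = 1.34×43.8×(967−581) = 22500 J.
Q = ΔU + W = 15300 J.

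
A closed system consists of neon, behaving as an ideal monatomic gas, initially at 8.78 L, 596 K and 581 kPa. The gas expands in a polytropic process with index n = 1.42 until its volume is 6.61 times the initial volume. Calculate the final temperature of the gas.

Polytropic n=1.42: T₂ = T₁(V₁/V₂)^(n−1) = 596×(0.151)^0.42 = 270 K; P₂ = P₁(V₁/V₂)^n = 39.8 kPa.

270 K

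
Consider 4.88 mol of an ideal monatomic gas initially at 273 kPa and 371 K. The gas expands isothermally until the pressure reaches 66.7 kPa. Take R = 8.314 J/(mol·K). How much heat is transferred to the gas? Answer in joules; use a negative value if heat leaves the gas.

21200 J

V₁ = nRT₁/P₁ = 4.88×8.314×371/273 = 55.1 L.
Isothermal: T stays 371 K; PV = const ⇒ V₂ = 226 L, P₂ = 66.7 kPa.
ΔU = 0 (ideal gas, T constant).
W = nRT ln(V₂/V₁) = 4.88×8.314×371×ln(4.09) = 21200 J.
Q = ΔU + W = 21200 J.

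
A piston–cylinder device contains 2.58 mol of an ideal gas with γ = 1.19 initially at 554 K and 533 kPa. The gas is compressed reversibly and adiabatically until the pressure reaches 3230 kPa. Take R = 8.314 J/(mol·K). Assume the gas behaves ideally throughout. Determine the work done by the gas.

V₁ = nRT₁/P₁ = 2.58×8.314×554/533 = 22.3 L.
Adiabatic: T₂/T₁ = (P₂/P₁)^((γ−1)/γ) ⇒ T₂ = 554×(6.06)^0.160 = 739 K; V₂ = 4.91 L.
ΔU = nCvΔT = 2.58×43.8×(739−554) = 20800 J.
Q = 0 for an adiabatic process, so W = −ΔU = -20800 J.

-20800 J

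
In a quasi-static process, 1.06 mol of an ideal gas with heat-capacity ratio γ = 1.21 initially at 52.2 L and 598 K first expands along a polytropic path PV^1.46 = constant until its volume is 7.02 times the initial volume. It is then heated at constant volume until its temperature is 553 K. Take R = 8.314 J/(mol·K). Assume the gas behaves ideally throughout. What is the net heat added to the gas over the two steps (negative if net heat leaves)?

P₁ = nRT₁/V₁ = 1.06×8.314×598/52.2 = 101 kPa.
Step 1 — Polytropic n=1.46: T₂ = T₁(V₁/V₂)^(n−1) = 598×(0.142)^0.46 = 244 K; P₂ = P₁(V₁/V₂)^n = 5.87 kPa.
W = (P₁V₁−P₂V₂)/(n−1) = (101×52.2−5.87×366)/0.46 = 6780 J.
ΔU = nCvΔT = 1.06×39.6×(244−598) = -14900 J.
Q = ΔU + W = -8070 J.
State after step 1: P = 5.87 kPa, V = 366 L, T = 244 K.
Step 2 — Isochoric: V stays 366 L; P/T = const ⇒ T₂ = 553 K, P₂ = 13.3 kPa.
W = 0 (no volume change).
ΔU = nCvΔT = 1.06×39.6×(553−244) = 13000 J.
Q = ΔU = 13000 J.
Net over both steps: W = 6780 J, Q = 4890 J, ΔU = -1890 J.

4890 J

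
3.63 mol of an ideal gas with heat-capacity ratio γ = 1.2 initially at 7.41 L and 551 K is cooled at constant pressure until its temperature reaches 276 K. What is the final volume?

3.71 L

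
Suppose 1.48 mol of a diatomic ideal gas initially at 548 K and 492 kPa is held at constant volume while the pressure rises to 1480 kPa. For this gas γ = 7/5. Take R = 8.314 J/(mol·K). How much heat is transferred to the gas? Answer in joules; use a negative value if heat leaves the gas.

33900 J

V₁ = nRT₁/P₁ = 1.48×8.314×548/492 = 13.7 L.
Isochoric: V stays 13.7 L; P/T = const ⇒ T₂ = 1650 K, P₂ = 1480 kPa.
W = 0 (no volume change).
ΔU = nCvΔT = 1.48×20.8×(1650−548) = 33900 J.
Q = ΔU = 33900 J.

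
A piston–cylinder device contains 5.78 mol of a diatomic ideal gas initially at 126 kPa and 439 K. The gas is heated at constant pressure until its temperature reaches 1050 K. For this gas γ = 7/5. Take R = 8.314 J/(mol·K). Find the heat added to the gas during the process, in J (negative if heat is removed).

V₁ = nRT₁/P₁ = 5.78×8.314×439/126 = 167 L.
Isobaric: P stays 126 kPa; V/T = const ⇒ T₂ = 1050 K, V₂ = 400 L.
W = PΔV = 126×(400−167) kPa·L = 29400 J.
ΔU = nCvΔT = 5.78×20.8×(1050−439) = 73400 J.
Q = ΔU + W = nCpΔT = 103000 J.

103000 J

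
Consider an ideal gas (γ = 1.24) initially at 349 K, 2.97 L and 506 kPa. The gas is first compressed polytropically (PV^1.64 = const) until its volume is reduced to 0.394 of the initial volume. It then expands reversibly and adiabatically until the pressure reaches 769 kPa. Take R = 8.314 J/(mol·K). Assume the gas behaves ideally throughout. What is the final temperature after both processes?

n = P₁V₁/(RT₁) = 506×2.97/(8.314×349) = 0.518 mol.
Step 1 — Polytropic n=1.64: T₂ = T₁(V₁/V₂)^(n−1) = 349×(2.54)^0.64 = 633 K; P₂ = P₁(V₁/V₂)^n = 2330 kPa.
W = (P₁V₁−P₂V₂)/(n−1) = (506×2.97−2330×1.17)/0.64 = -1910 J.
ΔU = nCvΔT = 0.518×34.6×(633−349) = 5100 J.
Q = ΔU + W = 3190 J.
State after step 1: P = 2330 kPa, V = 1.17 L, T = 633 K.
Step 2 — Adiabatic: T₂/T₁ = (P₂/P₁)^((γ−1)/γ) ⇒ T₂ = 633×(0.330)^0.194 = 511 K; V₂ = 2.86 L.
ΔU = nCvΔT = 0.518×34.6×(511−633) = -2200 J.
Q = 0 for an adiabatic process, so W = −ΔU = 2200 J.
Net over both steps: W = 282 J, Q = 3190 J, ΔU = 2910 J.

511 K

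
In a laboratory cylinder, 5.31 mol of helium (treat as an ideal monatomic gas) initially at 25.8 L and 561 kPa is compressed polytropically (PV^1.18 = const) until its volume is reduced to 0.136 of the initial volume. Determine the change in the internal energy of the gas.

T₁ = P₁V₁/(nR) = 561×25.8/(5.31×8.314) = 328 K.
Polytropic n=1.18: T₂ = T₁(V₁/V₂)^(n−1) = 328×(7.35)^0.18 = 470 K; P₂ = P₁(V₁/V₂)^n = 5910 kPa.
For an ideal gas ΔU = nCvΔT with Cv = (3/2)R = 12.5 J/(mol·K).
ΔU = 5.31×12.5×(470−328) = 9380 J.

9380 J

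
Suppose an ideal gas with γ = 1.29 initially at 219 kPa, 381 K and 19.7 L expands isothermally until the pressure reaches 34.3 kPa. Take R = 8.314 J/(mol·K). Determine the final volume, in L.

Isothermal: T stays 381 K; PV = const ⇒ V₂ = 126 L, P₂ = 34.3 kPa.

126 L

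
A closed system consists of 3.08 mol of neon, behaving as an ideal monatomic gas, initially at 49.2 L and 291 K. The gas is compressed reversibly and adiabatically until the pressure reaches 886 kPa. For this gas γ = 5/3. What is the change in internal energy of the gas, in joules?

P₁ = nRT₁/V₁ = 3.08×8.314×291/49.2 = 151 kPa.
Adiabatic: T₂/T₁ = (P₂/P₁)^((γ−1)/γ) ⇒ T₂ = 291×(5.85)^0.400 = 590 K; V₂ = 17.0 L.
For an ideal gas ΔU = nCvΔT with Cv = (3/2)R = 12.5 J/(mol·K).
ΔU = 3.08×12.5×(590−291) = 11500 J.

11500 J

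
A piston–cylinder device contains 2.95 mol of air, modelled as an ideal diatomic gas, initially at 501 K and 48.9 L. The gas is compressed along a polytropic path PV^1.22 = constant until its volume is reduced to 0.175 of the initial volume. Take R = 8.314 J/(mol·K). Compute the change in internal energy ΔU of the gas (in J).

P₁ = nRT₁/V₁ = 2.95×8.314×501/48.9 = 251 kPa.
Polytropic n=1.22: T₂ = T₁(V₁/V₂)^(n−1) = 501×(5.71)^0.22 = 735 K; P₂ = P₁(V₁/V₂)^n = 2110 kPa.
For an ideal gas ΔU = nCvΔT with Cv = (5/2)R = 20.8 J/(mol·K).
ΔU = 2.95×20.8×(735−501) = 14400 J.

14400 J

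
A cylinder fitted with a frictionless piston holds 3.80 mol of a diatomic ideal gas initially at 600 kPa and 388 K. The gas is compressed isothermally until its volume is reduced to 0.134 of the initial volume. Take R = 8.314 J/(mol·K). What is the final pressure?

V₁ = nRT₁/P₁ = 3.80×8.314×388/600 = 20.4 L.
Isothermal: T stays 388 K; PV = const ⇒ V₂ = 2.74 L, P₂ = 4480 kPa.

4480 kPa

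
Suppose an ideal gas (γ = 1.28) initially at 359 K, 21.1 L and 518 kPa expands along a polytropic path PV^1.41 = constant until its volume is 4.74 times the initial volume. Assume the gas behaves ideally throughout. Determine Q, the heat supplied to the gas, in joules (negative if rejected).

n = P₁V₁/(RT₁) = 518×21.1/(8.314×359) = 3.66 mol.
Polytropic n=1.41: T₂ = T₁(V₁/V₂)^(n−1) = 359×(0.211)^0.41 = 190 K; P₂ = P₁(V₁/V₂)^n = 57.7 kPa.
W = (P₁V₁−P₂V₂)/(n−1) = (518×21.1−57.7×100)/0.41 = 12600 J.
ΔU = nCvΔT = 3.66×29.7×(190−359) = -18400 J.
Q = ΔU + W = -5840 J.

-5840 J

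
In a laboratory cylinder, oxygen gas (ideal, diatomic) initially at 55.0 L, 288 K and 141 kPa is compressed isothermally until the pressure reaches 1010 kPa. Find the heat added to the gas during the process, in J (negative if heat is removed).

n = P₁V₁/(RT₁) = 141×55.0/(8.314×288) = 3.24 mol.
Isothermal: T stays 288 K; PV = const ⇒ V₂ = 7.68 L, P₂ = 1010 kPa.
ΔU = 0 (ideal gas, T constant).
W = nRT ln(V₂/V₁) = 3.24×8.314×288×ln(0.140) = -15300 J.
Q = ΔU + W = -15300 J.

-15300 J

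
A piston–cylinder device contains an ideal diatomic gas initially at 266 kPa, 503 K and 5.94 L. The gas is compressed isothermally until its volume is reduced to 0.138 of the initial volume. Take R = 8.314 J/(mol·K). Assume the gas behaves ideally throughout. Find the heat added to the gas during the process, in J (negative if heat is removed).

-3130 J

n = P₁V₁/(RT₁) = 266×5.94/(8.314×503) = 0.378 mol.
Isothermal: T stays 503 K; PV = const ⇒ V₂ = 0.820 L, P₂ = 1930 kPa.
ΔU = 0 (ideal gas, T constant).
W = nRT ln(V₂/V₁) = 0.378×8.314×503×ln(0.138) = -3130 J.
Q = ΔU + W = -3130 J.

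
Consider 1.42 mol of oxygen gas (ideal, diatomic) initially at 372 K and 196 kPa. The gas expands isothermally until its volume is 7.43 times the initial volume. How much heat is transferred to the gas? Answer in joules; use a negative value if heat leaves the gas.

V₁ = nRT₁/P₁ = 1.42×8.314×372/196 = 22.4 L.
Isothermal: T stays 372 K; PV = const ⇒ V₂ = 166 L, P₂ = 26.4 kPa.
ΔU = 0 (ideal gas, T constant).
W = nRT ln(V₂/V₁) = 1.42×8.314×372×ln(7.43) = 8810 J.
Q = ΔU + W = 8810 J.

8810 J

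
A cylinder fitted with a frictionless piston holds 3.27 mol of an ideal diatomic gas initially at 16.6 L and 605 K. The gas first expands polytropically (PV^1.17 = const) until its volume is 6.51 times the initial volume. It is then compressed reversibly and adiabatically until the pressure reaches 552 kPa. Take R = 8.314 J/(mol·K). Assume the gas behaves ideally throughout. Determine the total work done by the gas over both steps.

8960 J

P₁ = nRT₁/V₁ = 3.27×8.314×605/16.6 = 991 kPa.
Step 1 — Polytropic n=1.17: T₂ = T₁(V₁/V₂)^(n−1) = 605×(0.154)^0.17 = 440 K; P₂ = P₁(V₁/V₂)^n = 111 kPa.
W = (P₁V₁−P₂V₂)/(n−1) = (991×16.6−111×108)/0.17 = 26400 J.
ΔU = nCvΔT = 3.27×20.8×(440−605) = -11200 J.
Q = ΔU + W = 15200 J.
State after step 1: P = 111 kPa, V = 108 L, T = 440 K.
Step 2 — Adiabatic: T₂/T₁ = (P₂/P₁)^((γ−1)/γ) ⇒ T₂ = 440×(4.99)^0.286 = 696 K; V₂ = 34.3 L.
ΔU = nCvΔT = 3.27×20.8×(696−440) = 17400 J.
Q = 0 for an adiabatic process, so W = −ΔU = -17400 J.
Net over both steps: W = 8960 J, Q = 15200 J, ΔU = 6210 J.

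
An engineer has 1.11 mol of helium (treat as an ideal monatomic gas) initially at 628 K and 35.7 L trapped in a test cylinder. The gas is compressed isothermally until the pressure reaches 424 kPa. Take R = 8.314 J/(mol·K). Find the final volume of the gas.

P₁ = nRT₁/V₁ = 1.11×8.314×628/35.7 = 162 kPa.
Isothermal: T stays 628 K; PV = const ⇒ V₂ = 13.7 L, P₂ = 424 kPa.

13.7 L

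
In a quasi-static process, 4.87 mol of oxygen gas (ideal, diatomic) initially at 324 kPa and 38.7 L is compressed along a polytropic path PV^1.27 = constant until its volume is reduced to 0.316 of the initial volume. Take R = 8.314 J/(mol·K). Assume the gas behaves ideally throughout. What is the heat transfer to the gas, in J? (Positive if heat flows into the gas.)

T₁ = P₁V₁/(nR) = 324×38.7/(4.87×8.314) = 310 K.
Polytropic n=1.27: T₂ = T₁(V₁/V₂)^(n−1) = 310×(3.16)^0.27 = 423 K; P₂ = P₁(V₁/V₂)^n = 1400 kPa.
W = (P₁V₁−P₂V₂)/(n−1) = (324×38.7−1400×12.2)/0.27 = -16900 J.
ΔU = nCvΔT = 4.87×20.8×(423−310) = 11400 J.
Q = ΔU + W = -5510 J.

-5510 J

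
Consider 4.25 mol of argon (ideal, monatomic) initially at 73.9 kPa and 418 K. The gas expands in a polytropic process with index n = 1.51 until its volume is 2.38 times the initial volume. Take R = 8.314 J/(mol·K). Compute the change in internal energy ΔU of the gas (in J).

-7920 J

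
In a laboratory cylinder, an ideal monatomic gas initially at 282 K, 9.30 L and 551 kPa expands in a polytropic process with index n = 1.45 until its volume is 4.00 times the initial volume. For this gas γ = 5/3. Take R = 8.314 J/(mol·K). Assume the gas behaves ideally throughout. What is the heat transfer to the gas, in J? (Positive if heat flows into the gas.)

1720 J

n = P₁V₁/(RT₁) = 551×9.30/(8.314×282) = 2.19 mol.
Polytropic n=1.45: T₂ = T₁(V₁/V₂)^(n−1) = 282×(0.250)^0.45 = 151 K; P₂ = P₁(V₁/V₂)^n = 73.8 kPa.
W = (P₁V₁−P₂V₂)/(n−1) = (551×9.30−73.8×37.2)/0.45 = 5290 J.
ΔU = nCvΔT = 2.19×12.5×(151−282) = -3570 J.
Q = ΔU + W = 1720 J.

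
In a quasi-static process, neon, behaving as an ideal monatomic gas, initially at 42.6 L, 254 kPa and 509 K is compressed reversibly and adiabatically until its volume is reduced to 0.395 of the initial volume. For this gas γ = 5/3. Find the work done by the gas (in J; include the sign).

n = P₁V₁/(RT₁) = 254×42.6/(8.314×509) = 2.56 mol.
Adiabatic: TV^(γ−1) = const ⇒ T₂ = 509×(2.53)^0.667 = 945 K; PV^γ = const ⇒ P₂ = 1190 kPa.
ΔU = nCvΔT = 2.56×12.5×(945−509) = 13900 J.
Q = 0 for an adiabatic process, so W = −ΔU = -13900 J.

-13900 J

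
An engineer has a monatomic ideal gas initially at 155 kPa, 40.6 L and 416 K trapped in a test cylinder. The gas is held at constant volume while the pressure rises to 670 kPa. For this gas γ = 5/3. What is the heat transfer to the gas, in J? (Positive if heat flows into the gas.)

n = P₁V₁/(RT₁) = 155×40.6/(8.314×416) = 1.82 mol.
Isochoric: V stays 40.6 L; P/T = const ⇒ T₂ = 1800 K, P₂ = 670 kPa.
W = 0 (no volume change).
ΔU = nCvΔT = 1.82×12.5×(1800−416) = 31400 J.
Q = ΔU = 31400 J.

31400 J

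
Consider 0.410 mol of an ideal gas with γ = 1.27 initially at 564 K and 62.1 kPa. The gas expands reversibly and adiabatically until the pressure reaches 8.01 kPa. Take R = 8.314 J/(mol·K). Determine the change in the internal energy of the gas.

V₁ = nRT₁/P₁ = 0.410×8.314×564/62.1 = 31.0 L.
Adiabatic: T₂/T₁ = (P₂/P₁)^((γ−1)/γ) ⇒ T₂ = 564×(0.129)^0.213 = 365 K; V₂ = 155 L.
For an ideal gas ΔU = nCvΔT with Cv = R/(γ−1) = 30.8 J/(mol·K).
ΔU = 0.410×30.8×(365−564) = -2510 J.

-2510 J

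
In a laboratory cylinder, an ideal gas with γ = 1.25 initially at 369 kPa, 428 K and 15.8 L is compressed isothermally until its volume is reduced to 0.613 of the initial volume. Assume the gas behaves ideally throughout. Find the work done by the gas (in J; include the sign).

-2850 J

n = P₁V₁/(RT₁) = 369×15.8/(8.314×428) = 1.64 mol.
Isothermal: T stays 428 K; PV = const ⇒ V₂ = 9.69 L, P₂ = 602 kPa.
W = nRT ln(V₂/V₁) = 1.64×8.314×428×ln(0.613) = -2850 J.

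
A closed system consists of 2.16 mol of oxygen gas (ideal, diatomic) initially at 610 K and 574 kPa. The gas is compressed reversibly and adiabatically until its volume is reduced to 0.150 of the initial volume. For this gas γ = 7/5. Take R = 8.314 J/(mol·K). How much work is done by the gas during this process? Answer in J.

-31100 J

V₁ = nRT₁/P₁ = 2.16×8.314×610/574 = 19.1 L.
Adiabatic: TV^(γ−1) = const ⇒ T₂ = 610×(6.67)^0.400 = 1300 K; PV^γ = const ⇒ P₂ = 8170 kPa.
ΔU = nCvΔT = 2.16×20.8×(1300−610) = 31100 J.
Q = 0 for an adiabatic process, so W = −ΔU = -31100 J.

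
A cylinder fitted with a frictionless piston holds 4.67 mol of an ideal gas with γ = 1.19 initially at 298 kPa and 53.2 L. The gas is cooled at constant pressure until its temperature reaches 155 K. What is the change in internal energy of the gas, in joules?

T₁ = P₁V₁/(nR) = 298×53.2/(4.67×8.314) = 408 K.
Isobaric: P stays 298 kPa; V/T = const ⇒ T₂ = 155 K, V₂ = 20.2 L.
For an ideal gas ΔU = nCvΔT with Cv = R/(γ−1) = 43.8 J/(mol·K).
ΔU = 4.67×43.8×(155−408) = -51800 J.

-51800 J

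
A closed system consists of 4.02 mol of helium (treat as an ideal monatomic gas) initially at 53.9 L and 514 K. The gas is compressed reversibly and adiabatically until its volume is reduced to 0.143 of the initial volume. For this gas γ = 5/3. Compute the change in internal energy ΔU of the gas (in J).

68500 J

P₁ = nRT₁/V₁ = 4.02×8.314×514/53.9 = 319 kPa.
Adiabatic: TV^(γ−1) = const ⇒ T₂ = 514×(6.99)^0.667 = 1880 K; PV^γ = const ⇒ P₂ = 8150 kPa.
For an ideal gas ΔU = nCvΔT with Cv = (3/2)R = 12.5 J/(mol·K).
ΔU = 4.02×12.5×(1880−514) = 68500 J.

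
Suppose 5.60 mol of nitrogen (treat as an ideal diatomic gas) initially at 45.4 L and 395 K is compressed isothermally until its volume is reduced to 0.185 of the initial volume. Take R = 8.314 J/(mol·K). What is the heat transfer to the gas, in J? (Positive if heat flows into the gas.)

-31000 J

P₁ = nRT₁/V₁ = 5.60×8.314×395/45.4 = 405 kPa.
Isothermal: T stays 395 K; PV = const ⇒ V₂ = 8.40 L, P₂ = 2190 kPa.
ΔU = 0 (ideal gas, T constant).
W = nRT ln(V₂/V₁) = 5.60×8.314×395×ln(0.185) = -31000 J.
Q = ΔU + W = -31000 J.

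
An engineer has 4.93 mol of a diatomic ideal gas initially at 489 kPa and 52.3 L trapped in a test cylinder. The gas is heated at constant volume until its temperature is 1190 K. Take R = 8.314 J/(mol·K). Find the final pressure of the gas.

T₁ = P₁V₁/(nR) = 489×52.3/(4.93×8.314) = 624 K.
Isochoric: V stays 52.3 L; P/T = const ⇒ T₂ = 1190 K, P₂ = 933 kPa.

933 kPa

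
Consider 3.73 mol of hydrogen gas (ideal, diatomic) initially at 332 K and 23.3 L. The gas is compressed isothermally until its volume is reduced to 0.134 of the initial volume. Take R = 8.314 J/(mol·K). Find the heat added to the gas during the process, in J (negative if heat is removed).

P₁ = nRT₁/V₁ = 3.73×8.314×332/23.3 = 442 kPa.
Isothermal: T stays 332 K; PV = const ⇒ V₂ = 3.12 L, P₂ = 3300 kPa.
ΔU = 0 (ideal gas, T constant).
W = nRT ln(V₂/V₁) = 3.73×8.314×332×ln(0.134) = -20700 J.
Q = ΔU + W = -20700 J.

-20700 J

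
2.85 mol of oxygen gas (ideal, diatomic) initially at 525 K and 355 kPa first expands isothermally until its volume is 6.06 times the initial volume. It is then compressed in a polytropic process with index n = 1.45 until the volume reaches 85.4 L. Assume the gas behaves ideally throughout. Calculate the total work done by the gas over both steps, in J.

V₁ = nRT₁/P₁ = 2.85×8.314×525/355 = 35.0 L.
Step 1 — Isothermal: T stays 525 K; PV = const ⇒ V₂ = 212 L, P₂ = 58.6 kPa.
ΔU = 0 (ideal gas, T constant).
W = nRT ln(V₂/V₁) = 2.85×8.314×525×ln(6.06) = 22400 J.
Q = ΔU + W = 22400 J.
State after step 1: P = 58.6 kPa, V = 212 L, T = 525 K.
Step 2 — Polytropic n=1.45: T₂ = T₁(V₁/V₂)^(n−1) = 525×(2.49)^0.45 = 791 K; P₂ = P₁(V₁/V₂)^n = 219 kPa.
W = (P₁V₁−P₂V₂)/(n−1) = (58.6×212−219×85.4)/0.45 = -14000 J.
ΔU = nCvΔT = 2.85×20.8×(791−525) = 15800 J.
Q = ΔU + W = 1750 J.
Net over both steps: W = 8410 J, Q = 24200 J, ΔU = 15800 J.

8410 J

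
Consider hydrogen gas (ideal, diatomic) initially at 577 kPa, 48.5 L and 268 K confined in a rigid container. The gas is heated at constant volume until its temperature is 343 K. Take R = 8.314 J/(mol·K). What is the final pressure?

738 kPa

Isochoric: V stays 48.5 L; P/T = const ⇒ T₂ = 343 K, P₂ = 738 kPa.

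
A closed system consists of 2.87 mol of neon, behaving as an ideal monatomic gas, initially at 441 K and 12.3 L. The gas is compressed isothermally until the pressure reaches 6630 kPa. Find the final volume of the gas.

P₁ = nRT₁/V₁ = 2.87×8.314×441/12.3 = 856 kPa.
Isothermal: T stays 441 K; PV = const ⇒ V₂ = 1.59 L, P₂ = 6630 kPa.

1.59 L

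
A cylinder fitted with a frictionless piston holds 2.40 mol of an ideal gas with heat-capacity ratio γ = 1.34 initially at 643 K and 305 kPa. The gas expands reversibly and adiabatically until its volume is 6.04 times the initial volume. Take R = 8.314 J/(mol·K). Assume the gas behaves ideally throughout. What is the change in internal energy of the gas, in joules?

-17300 J

V₁ = nRT₁/P₁ = 2.40×8.314×643/305 = 42.1 L.
Adiabatic: TV^(γ−1) = const ⇒ T₂ = 643×(0.166)^0.340 = 349 K; PV^γ = const ⇒ P₂ = 27.4 kPa.
For an ideal gas ΔU = nCvΔT with Cv = R/(γ−1) = 24.5 J/(mol·K).
ΔU = 2.40×24.5×(349−643) = -17300 J.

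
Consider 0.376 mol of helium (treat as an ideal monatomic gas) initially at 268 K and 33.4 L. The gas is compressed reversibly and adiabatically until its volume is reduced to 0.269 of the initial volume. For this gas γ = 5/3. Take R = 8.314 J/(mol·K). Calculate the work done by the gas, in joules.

-1760 J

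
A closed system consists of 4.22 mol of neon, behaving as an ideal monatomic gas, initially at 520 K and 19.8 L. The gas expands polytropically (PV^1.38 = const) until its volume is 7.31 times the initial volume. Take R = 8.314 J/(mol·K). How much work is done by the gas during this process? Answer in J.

25500 J

P₁ = nRT₁/V₁ = 4.22×8.314×520/19.8 = 921 kPa.
Polytropic n=1.38: T₂ = T₁(V₁/V₂)^(n−1) = 520×(0.137)^0.38 = 244 K; P₂ = P₁(V₁/V₂)^n = 59.2 kPa.
W = (P₁V₁−P₂V₂)/(n−1) = (921×19.8−59.2×145)/0.38 = 25500 J.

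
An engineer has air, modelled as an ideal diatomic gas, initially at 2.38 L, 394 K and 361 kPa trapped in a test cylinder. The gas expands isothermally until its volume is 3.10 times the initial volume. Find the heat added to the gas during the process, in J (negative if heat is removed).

n = P₁V₁/(RT₁) = 361×2.38/(8.314×394) = 0.262 mol.
Isothermal: T stays 394 K; PV = const ⇒ V₂ = 7.38 L, P₂ = 116 kPa.
ΔU = 0 (ideal gas, T constant).
W = nRT ln(V₂/V₁) = 0.262×8.314×394×ln(3.10) = 972 J.
Q = ΔU + W = 972 J.

972 J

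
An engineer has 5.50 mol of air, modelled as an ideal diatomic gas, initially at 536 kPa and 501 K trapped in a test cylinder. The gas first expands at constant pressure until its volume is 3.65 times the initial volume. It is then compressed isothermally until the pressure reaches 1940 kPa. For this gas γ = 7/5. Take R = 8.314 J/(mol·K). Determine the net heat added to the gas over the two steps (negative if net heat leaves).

105000 J

V₁ = nRT₁/P₁ = 5.50×8.314×501/536 = 42.7 L.
Step 1 — Isobaric: P stays 536 kPa; V/T = const ⇒ T₂ = 1830 K, V₂ = 156 L.
W = PΔV = 536×(156−42.7) kPa·L = 60700 J.
ΔU = nCvΔT = 5.50×20.8×(1830−501) = 152000 J.
Q = ΔU + W = nCpΔT = 212000 J.
State after step 1: P = 536 kPa, V = 156 L, T = 1830 K.
Step 2 — Isothermal: T stays 1830 K; PV = const ⇒ V₂ = 43.1 L, P₂ = 1940 kPa.
ΔU = 0 (ideal gas, T constant).
W = nRT ln(V₂/V₁) = 5.50×8.314×1830×ln(0.276) = -108000 J.
Q = ΔU + W = -108000 J.
Net over both steps: W = -46900 J, Q = 105000 J, ΔU = 152000 J.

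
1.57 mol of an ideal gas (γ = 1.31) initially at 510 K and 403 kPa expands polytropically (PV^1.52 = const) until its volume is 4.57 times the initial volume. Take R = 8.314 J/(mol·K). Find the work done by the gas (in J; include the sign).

6990 J

V₁ = nRT₁/P₁ = 1.57×8.314×510/403 = 16.5 L.
Polytropic n=1.52: T₂ = T₁(V₁/V₂)^(n−1) = 510×(0.219)^0.52 = 231 K; P₂ = P₁(V₁/V₂)^n = 40.0 kPa.
W = (P₁V₁−P₂V₂)/(n−1) = (403×16.5−40.0×75.5)/0.52 = 6990 J.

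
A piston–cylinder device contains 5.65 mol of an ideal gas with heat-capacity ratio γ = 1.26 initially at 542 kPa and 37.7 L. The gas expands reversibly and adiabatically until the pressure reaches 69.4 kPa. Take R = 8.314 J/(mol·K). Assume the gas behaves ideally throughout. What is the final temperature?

285 K

T₁ = P₁V₁/(nR) = 542×37.7/(5.65×8.314) = 435 K.
Adiabatic: T₂/T₁ = (P₂/P₁)^((γ−1)/γ) ⇒ T₂ = 435×(0.128)^0.206 = 285 K; V₂ = 193 L.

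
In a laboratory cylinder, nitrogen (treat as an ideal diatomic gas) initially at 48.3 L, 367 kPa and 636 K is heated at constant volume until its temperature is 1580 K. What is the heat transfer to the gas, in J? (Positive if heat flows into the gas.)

n = P₁V₁/(RT₁) = 367×48.3/(8.314×636) = 3.35 mol.
Isochoric: V stays 48.3 L; P/T = const ⇒ T₂ = 1580 K, P₂ = 912 kPa.
W = 0 (no volume change).
ΔU = nCvΔT = 3.35×20.8×(1580−636) = 65800 J.
Q = ΔU = 65800 J.

65800 J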